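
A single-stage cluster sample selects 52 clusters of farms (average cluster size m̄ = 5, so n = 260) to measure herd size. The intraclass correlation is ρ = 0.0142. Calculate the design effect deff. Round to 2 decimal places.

deff = 1 + (5 − 1)·0.0142 = 1 + 0.0568 = 1.0568.

1.06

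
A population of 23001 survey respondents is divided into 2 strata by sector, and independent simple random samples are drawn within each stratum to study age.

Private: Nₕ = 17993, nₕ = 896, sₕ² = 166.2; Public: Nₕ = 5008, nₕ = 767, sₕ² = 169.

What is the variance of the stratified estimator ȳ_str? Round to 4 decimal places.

0.1167

Var(ȳ_str) = Σₕ Wₕ²(1 − fₕ)sₕ²/nₕ with Wₕ = Nₕ/N, N = 23001.
Private: Wₕ = 0.78227034; term = 0.78227034²·(1 − 0.04979714)·166.2/896 = 0.10785817.
Public: Wₕ = 0.21772966; term = 0.21772966²·(1 − 0.15315495)·169/767 = 0.0088456652.
Sum = 0.11670384.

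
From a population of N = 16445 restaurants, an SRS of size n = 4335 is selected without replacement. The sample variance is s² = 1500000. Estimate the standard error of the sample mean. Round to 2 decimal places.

Under SRS without replacement, Var(ȳ) = (1 − f)·s²/n with f = n/N = 4335/16445 = 0.26360596.
Var(ȳ) = (1 − 0.26360596)·1500000/4335 = 0.73639404·346.02076 = 254.80763.
SE(ȳ) = √(254.80763) = 15.96.

15.96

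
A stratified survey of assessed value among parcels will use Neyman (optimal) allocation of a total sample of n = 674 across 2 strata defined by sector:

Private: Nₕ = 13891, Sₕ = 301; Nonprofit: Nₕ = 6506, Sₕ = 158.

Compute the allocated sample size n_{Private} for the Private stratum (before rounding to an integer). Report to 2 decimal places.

Neyman allocation: nₕ = n·NₕSₕ / Σⱼ NⱼSⱼ.
Σ NⱼSⱼ = 13891·301 + 6506·158 = 5.209139 × 10^6.
n_{Private} = 674·13891·301 / (5.209139 × 10^6) = 541.00.

541.00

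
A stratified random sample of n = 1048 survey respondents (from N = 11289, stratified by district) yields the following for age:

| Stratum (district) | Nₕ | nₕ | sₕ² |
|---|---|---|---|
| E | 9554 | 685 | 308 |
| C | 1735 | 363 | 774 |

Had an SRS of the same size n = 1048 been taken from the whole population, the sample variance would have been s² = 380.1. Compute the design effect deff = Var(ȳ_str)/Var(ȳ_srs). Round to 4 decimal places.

1.0297

Var(ȳ_str) = Σ Wₕ²(1−fₕ)sₕ²/nₕ with Wₕ = Nₕ/11289:
  E: (9554/11289)²·(1−685/9554)·308/685 = 0.29895725
  C: (1735/11289)²·(1−363/1735)·774/363 = 0.039826944
  → Var(ȳ_str) = 0.33878419.
Var(ȳ_srs) = (1 − 1048/11289)·380.1/1048 = 0.3290209.
deff = 0.33878419 / 0.3290209 = 1.0297.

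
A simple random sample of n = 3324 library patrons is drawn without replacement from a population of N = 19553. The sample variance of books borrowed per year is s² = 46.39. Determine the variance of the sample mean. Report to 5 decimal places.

Under SRS without replacement, Var(ȳ) = (1 − f)·s²/n with f = n/N = 3324/19553 = 0.16999949.
Var(ȳ) = (1 − 0.16999949)·46.39/3324 = 0.83000051·0.013956077 = 0.011583551.

0.01158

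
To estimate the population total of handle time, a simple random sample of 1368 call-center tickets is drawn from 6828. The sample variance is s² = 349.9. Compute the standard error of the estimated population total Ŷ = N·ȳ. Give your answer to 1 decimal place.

Var(Ŷ) = N²·Var(ȳ) = N²·(1 − n/N)·s²/n.
f = 1368/6828 = 0.20035149; Var(ȳ) = 0.79964851·349.9/1368 = 0.20452998.
Var(Ŷ) = 6828² · 0.20452998 = 9.5355116 × 10^6.
SE(Ŷ) = √(9.5355116 × 10^6) = 3088.0.

3088.0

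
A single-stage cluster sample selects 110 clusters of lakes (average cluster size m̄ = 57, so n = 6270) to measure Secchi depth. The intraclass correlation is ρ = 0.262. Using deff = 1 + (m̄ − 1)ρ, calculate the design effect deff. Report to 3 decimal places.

deff = 1 + (57 − 1)·0.262 = 1 + 14.672 = 15.672.

15.672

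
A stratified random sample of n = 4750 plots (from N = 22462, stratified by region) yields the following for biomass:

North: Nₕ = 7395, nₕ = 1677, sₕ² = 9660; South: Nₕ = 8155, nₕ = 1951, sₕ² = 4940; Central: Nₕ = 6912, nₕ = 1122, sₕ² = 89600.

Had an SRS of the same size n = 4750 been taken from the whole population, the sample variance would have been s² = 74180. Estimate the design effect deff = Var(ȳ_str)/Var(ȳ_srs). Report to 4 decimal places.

Var(ȳ_str) = Σ Wₕ²(1−fₕ)sₕ²/nₕ with Wₕ = Nₕ/22462:
  North: (7395/22462)²·(1−1677/7395)·9660/1677 = 0.48275808
  South: (8155/22462)²·(1−1951/8155)·4940/1951 = 0.25390344
  Central: (6912/22462)²·(1−1122/6912)·89600/1122 = 6.3343288
  → Var(ȳ_str) = 7.0709903.
Var(ȳ_srs) = (1 − 4750/22462)·74180/4750 = 12.314376.
deff = 7.0709903 / 12.314376 = 0.5742.

0.5742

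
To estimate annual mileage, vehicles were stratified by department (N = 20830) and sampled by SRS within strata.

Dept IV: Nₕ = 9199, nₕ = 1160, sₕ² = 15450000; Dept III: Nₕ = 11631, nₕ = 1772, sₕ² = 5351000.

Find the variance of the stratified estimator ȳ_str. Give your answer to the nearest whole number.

3068

Var(ȳ_str) = Σₕ Wₕ²(1 − fₕ)sₕ²/nₕ with Wₕ = Nₕ/N, N = 20830.
Dept IV: Wₕ = 0.44162266; term = 0.44162266²·(1 − 0.12610066)·15450000/1160 = 2270.0457.
Dept III: Wₕ = 0.55837734; term = 0.55837734²·(1 − 0.15235147)·5351000/1772 = 798.073.
Sum = 3068.1187.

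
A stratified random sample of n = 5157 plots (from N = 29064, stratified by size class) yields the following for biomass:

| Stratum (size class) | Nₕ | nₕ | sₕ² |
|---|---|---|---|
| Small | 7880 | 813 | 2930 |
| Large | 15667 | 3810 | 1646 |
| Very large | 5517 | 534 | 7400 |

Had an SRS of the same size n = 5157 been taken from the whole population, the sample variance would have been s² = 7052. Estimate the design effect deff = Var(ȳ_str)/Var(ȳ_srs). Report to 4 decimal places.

Var(ȳ_str) = Σ Wₕ²(1−fₕ)sₕ²/nₕ with Wₕ = Nₕ/29064:
  Small: (7880/29064)²·(1−813/7880)·2930/813 = 0.2375897
  Large: (15667/29064)²·(1−3810/15667)·1646/3810 = 0.095006813
  Very large: (5517/29064)²·(1−534/5517)·7400/534 = 0.45099691
  → Var(ȳ_str) = 0.78359342.
Var(ȳ_srs) = (1 − 5157/29064)·7052/5157 = 1.1248248.
deff = 0.78359342 / 1.1248248 = 0.6966.

0.6966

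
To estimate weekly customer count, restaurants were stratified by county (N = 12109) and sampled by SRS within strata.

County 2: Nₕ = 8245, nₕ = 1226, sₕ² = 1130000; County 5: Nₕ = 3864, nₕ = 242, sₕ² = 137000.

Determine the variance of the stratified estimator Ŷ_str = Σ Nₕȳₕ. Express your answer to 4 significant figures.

6.126 × 10^10

Var(Ŷ_str) = Σₕ Nₕ²(1 − fₕ)sₕ²/nₕ.
County 2: 8245²·(1 − 1226/8245)·1130000/1226 = 5.3340106 × 10^10.
County 5: 3864²·(1 − 242/3864)·137000/242 = 7.9230202 × 10^9.
Sum = 6.1263126 × 10^10.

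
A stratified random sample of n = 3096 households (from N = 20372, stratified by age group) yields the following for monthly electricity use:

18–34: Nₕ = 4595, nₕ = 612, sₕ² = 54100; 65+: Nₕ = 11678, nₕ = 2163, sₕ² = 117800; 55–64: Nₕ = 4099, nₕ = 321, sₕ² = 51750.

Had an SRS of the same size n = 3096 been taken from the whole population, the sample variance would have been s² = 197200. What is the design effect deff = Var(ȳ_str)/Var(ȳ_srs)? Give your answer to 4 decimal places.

0.4535

Var(ȳ_str) = Σ Wₕ²(1−fₕ)sₕ²/nₕ with Wₕ = Nₕ/20372:
  18–34: (4595/20372)²·(1−612/4595)·54100/612 = 3.8982917
  65+: (11678/20372)²·(1−2163/11678)·117800/2163 = 14.581382
  55–64: (4099/20372)²·(1−321/4099)·51750/321 = 6.0155849
  → Var(ȳ_str) = 24.495259.
Var(ȳ_srs) = (1 − 3096/20372)·197200/3096 = 54.015138.
deff = 24.495259 / 54.015138 = 0.4535.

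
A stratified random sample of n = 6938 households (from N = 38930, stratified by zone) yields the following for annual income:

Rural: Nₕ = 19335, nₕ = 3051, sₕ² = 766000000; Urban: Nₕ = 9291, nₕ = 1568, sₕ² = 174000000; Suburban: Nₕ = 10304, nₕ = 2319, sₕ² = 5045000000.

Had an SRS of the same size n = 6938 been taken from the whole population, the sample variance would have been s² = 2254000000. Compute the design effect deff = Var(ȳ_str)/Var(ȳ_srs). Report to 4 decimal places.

Var(ȳ_str) = Σ Wₕ²(1−fₕ)sₕ²/nₕ with Wₕ = Nₕ/38930:
  Rural: (19335/38930)²·(1−3051/19335)·766000000/3051 = 52158.252
  Urban: (9291/38930)²·(1−1568/9291)·174000000/1568 = 5253.913
  Suburban: (10304/38930)²·(1−2319/10304)·5045000000/2319 = 118106.12
  → Var(ȳ_str) = 175518.29.
Var(ȳ_srs) = (1 − 6938/38930)·2254000000/6938 = 266978.69.
deff = 175518.29 / 266978.69 = 0.6574.

0.6574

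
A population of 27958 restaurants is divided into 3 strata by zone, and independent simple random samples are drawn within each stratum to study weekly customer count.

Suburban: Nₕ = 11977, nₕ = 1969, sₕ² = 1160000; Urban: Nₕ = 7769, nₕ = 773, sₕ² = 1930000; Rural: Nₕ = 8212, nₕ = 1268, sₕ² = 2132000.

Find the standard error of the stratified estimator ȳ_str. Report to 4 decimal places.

19.6626

Var(ȳ_str) = Σₕ Wₕ²(1 − fₕ)sₕ²/nₕ with Wₕ = Nₕ/N, N = 27958.
Suburban: Wₕ = 0.42839259; term = 0.42839259²·(1 − 0.16439843)·1160000/1969 = 90.343189.
Urban: Wₕ = 0.27788111; term = 0.27788111²·(1 − 0.09949800)·1930000/773 = 173.61232.
Rural: Wₕ = 0.29372630; term = 0.29372630²·(1 − 0.15440818)·2132000/1268 = 122.66323.
Sum = 386.61874.
SE = √(386.61874) = 19.6626.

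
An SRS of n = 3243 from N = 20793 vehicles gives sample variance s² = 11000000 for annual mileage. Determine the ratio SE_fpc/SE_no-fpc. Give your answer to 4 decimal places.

0.9187

f = n/N = 3243/20793 = 0.15596595.
SE_no-fpc = √(s²/n) = 58.240201; SE_fpc = √((1−f)s²/n) = 53.506045.
Ratio = √(1−f) = 0.91871326.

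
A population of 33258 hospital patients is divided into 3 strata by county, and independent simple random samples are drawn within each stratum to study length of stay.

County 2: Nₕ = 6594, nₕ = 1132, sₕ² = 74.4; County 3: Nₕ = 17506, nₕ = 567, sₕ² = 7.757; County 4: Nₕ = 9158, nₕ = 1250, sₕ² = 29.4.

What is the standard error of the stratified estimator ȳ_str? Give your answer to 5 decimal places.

Var(ȳ_str) = Σₕ Wₕ²(1 − fₕ)sₕ²/nₕ with Wₕ = Nₕ/N, N = 33258.
County 2: Wₕ = 0.19826809; term = 0.19826809²·(1 − 0.17167122)·74.4/1132 = 0.0021401041.
County 3: Wₕ = 0.52636960; term = 0.52636960²·(1 − 0.03238890)·7.757/567 = 0.0036676946.
County 4: Wₕ = 0.27536232; term = 0.27536232²·(1 − 0.13649268)·29.4/1250 = 0.0015399704.
Sum = 0.0073477691.
SE = √(0.0073477691) = 0.08572.

0.08572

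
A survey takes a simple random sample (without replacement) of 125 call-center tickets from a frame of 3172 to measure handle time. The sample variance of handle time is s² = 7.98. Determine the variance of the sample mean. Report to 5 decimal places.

0.06132

Under SRS without replacement, Var(ȳ) = (1 − f)·s²/n with f = n/N = 125/3172 = 0.03940731.
Var(ȳ) = (1 − 0.03940731)·7.98/125 = 0.96059269·0.06384 = 0.061324237.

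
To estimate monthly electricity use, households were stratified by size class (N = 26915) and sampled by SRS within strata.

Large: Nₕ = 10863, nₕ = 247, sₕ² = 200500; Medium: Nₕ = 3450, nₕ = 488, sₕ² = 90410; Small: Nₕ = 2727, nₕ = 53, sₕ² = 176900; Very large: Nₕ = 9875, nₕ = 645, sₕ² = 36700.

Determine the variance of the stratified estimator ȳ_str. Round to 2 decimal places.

Var(ȳ_str) = Σₕ Wₕ²(1 − fₕ)sₕ²/nₕ with Wₕ = Nₕ/N, N = 26915.
Large: Wₕ = 0.40360394; term = 0.40360394²·(1 − 0.02273773)·200500/247 = 129.22286.
Medium: Wₕ = 0.12818131; term = 0.12818131²·(1 − 0.14144928)·90410/488 = 2.613437.
Small: Wₕ = 0.10131897; term = 0.10131897²·(1 − 0.01943528)·176900/53 = 33.597715.
Very large: Wₕ = 0.36689578; term = 0.36689578²·(1 − 0.06531646)·36700/645 = 7.1590663.
Sum = 172.59308.

172.59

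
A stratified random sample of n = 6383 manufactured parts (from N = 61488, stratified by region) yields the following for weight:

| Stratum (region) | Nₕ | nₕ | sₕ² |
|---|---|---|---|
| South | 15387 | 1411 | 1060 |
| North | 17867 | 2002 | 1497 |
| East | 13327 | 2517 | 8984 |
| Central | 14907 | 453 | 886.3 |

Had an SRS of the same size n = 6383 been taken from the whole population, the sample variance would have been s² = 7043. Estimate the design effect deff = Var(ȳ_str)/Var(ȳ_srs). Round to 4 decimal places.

0.3502

Var(ȳ_str) = Σ Wₕ²(1−fₕ)sₕ²/nₕ with Wₕ = Nₕ/61488:
  South: (15387/61488)²·(1−1411/15387)·1060/1411 = 0.042730204
  North: (17867/61488)²·(1−2002/17867)·1497/2002 = 0.056062015
  East: (13327/61488)²·(1−2517/13327)·8984/2517 = 0.13600782
  Central: (14907/61488)²·(1−453/14907)·886.3/453 = 0.11150135
  → Var(ȳ_str) = 0.34630139.
Var(ȳ_srs) = (1 − 6383/61488)·7043/6383 = 0.98885698.
deff = 0.34630139 / 0.98885698 = 0.3502.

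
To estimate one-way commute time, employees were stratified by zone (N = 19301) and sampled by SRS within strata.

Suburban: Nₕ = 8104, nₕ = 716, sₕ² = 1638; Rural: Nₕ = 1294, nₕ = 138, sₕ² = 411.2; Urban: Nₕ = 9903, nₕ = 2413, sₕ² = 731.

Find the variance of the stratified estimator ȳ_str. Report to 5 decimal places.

Var(ȳ_str) = Σₕ Wₕ²(1 − fₕ)sₕ²/nₕ with Wₕ = Nₕ/N, N = 19301.
Suburban: Wₕ = 0.41987462; term = 0.41987462²·(1 − 0.08835143)·1638/716 = 0.36767794.
Rural: Wₕ = 0.06704316; term = 0.06704316²·(1 − 0.10664606)·411.2/138 = 0.011964829.
Urban: Wₕ = 0.51308222; term = 0.51308222²·(1 − 0.24366354)·731/2413 = 0.060318291.
Sum = 0.43996106.

0.43996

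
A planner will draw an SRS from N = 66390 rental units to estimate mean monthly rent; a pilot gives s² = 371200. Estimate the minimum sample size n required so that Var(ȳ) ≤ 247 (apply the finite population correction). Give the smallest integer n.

1470

Without fpc, n₀ = s²/D = 371200/247 = 1502.8340.
With fpc, (1 − n/N)·s²/n ≤ D requires n ≥ n₀/(1 + n₀/N) = 1502.8340/(1 + 1502.8340/66390) = 1469.5682.
Rounding up, n = 1470.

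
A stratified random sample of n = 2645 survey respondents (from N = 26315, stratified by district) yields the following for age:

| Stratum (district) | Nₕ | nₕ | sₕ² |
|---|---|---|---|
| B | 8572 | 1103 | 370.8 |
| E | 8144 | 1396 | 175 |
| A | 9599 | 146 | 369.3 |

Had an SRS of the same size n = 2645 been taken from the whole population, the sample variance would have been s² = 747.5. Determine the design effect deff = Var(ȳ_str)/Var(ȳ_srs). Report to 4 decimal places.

Var(ȳ_str) = Σ Wₕ²(1−fₕ)sₕ²/nₕ with Wₕ = Nₕ/26315:
  B: (8572/26315)²·(1−1103/8572)·370.8/1103 = 0.031081508
  E: (8144/26315)²·(1−1396/8144)·175/1396 = 0.0099485256
  A: (9599/26315)²·(1−146/9599)·369.3/146 = 0.33144796
  → Var(ȳ_str) = 0.37247799.
Var(ȳ_srs) = (1 − 2645/26315)·747.5/2645 = 0.25420284.
deff = 0.37247799 / 0.25420284 = 1.4653.

1.4653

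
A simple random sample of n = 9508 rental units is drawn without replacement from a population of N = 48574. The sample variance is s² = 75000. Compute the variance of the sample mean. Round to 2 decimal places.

Under SRS without replacement, Var(ȳ) = (1 − f)·s²/n with f = n/N = 9508/48574 = 0.19574258.
Var(ȳ) = (1 − 0.19574258)·75000/9508 = 0.80425742·7.8880942 = 6.3440583.

6.34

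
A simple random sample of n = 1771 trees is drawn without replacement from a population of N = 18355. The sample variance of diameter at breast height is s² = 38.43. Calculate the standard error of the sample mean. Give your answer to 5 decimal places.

0.14002

Under SRS without replacement, Var(ȳ) = (1 − f)·s²/n with f = n/N = 1771/18355 = 0.09648597.
Var(ȳ) = (1 − 0.09648597)·38.43/1771 = 0.90351403·0.021699605 = 0.019605897.
SE(ȳ) = √(0.019605897) = 0.14002.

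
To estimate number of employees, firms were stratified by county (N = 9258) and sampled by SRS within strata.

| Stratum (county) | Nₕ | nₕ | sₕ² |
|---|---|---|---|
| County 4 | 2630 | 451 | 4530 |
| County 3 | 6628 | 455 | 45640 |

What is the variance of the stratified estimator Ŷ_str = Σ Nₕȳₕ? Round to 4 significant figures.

Var(Ŷ_str) = Σₕ Nₕ²(1 − fₕ)sₕ²/nₕ.
County 4: 2630²·(1 − 451/2630)·4530/451 = 5.7561836 × 10^7.
County 3: 6628²·(1 − 455/6628)·45640/455 = 4.1040535 × 10^9.
Sum = 4.1616153 × 10^9.

4.162 × 10^9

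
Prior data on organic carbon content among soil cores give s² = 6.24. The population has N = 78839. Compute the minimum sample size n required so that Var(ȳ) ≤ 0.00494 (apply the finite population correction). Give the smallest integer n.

1244

Without fpc, n₀ = s²/D = 6.24/0.00494 = 1263.1579.
With fpc, (1 − n/N)·s²/n ≤ D requires n ≥ n₀/(1 + n₀/N) = 1263.1579/(1 + 1263.1579/78839) = 1243.2387.
Rounding up, n = 1244.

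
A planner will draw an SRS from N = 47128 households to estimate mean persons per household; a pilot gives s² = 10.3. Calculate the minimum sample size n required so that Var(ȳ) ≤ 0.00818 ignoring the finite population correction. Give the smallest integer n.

1260

Without fpc, n₀ = s²/D = 10.3/0.00818 = 1259.1687.
Rounding up, n = 1260.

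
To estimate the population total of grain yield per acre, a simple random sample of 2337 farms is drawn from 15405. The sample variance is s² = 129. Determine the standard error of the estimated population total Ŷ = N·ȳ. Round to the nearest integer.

Var(Ŷ) = N²·Var(ȳ) = N²·(1 − n/N)·s²/n.
f = 2337/15405 = 0.15170399; Var(ȳ) = 0.84829601·129/2337 = 0.046825068.
Var(Ŷ) = 15405² · 0.046825068 = 1.1112245 × 10^7.
SE(Ŷ) = √(1.1112245 × 10^7) = 3334.

3334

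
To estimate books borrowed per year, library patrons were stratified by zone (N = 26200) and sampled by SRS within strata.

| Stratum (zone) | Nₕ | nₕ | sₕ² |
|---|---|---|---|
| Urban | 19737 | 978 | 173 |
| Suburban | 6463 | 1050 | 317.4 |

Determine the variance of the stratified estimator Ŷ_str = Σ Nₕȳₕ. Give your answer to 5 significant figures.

Var(Ŷ_str) = Σₕ Nₕ²(1 − fₕ)sₕ²/nₕ.
Urban: 19737²·(1 − 978/19737)·173/978 = 6.5493481 × 10^7.
Suburban: 6463²·(1 − 1050/6463)·317.4/1050 = 1.057523 × 10^7.
Sum = 7.6068711 × 10^7.

7.6069 × 10^7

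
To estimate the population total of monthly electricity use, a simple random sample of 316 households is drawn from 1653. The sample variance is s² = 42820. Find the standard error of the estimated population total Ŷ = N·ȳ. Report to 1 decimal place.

Var(Ŷ) = N²·Var(ȳ) = N²·(1 − n/N)·s²/n.
f = 316/1653 = 0.19116757; Var(ȳ) = 0.80883243·42820/316 = 109.60191.
Var(Ŷ) = 1653² · 109.60191 = 2.9947725 × 10^8.
SE(Ŷ) = √(2.9947725 × 10^8) = 17305.4.

17305.4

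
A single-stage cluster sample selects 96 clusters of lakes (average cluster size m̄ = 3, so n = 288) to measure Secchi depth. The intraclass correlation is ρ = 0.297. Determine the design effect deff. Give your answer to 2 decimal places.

1.59

deff = 1 + (3 − 1)·0.297 = 1 + 0.594 = 1.594.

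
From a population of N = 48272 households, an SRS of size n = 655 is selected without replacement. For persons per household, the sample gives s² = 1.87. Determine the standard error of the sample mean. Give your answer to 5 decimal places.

Under SRS without replacement, Var(ȳ) = (1 − f)·s²/n with f = n/N = 655/48272 = 0.01356894.
Var(ȳ) = (1 − 0.01356894)·1.87/655 = 0.98643106·0.0028549618 = 0.002816223.
SE(ȳ) = √(0.002816223) = 0.05307.

0.05307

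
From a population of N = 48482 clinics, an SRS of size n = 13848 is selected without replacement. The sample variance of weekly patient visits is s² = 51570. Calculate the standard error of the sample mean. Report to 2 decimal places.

Under SRS without replacement, Var(ȳ) = (1 − f)·s²/n with f = n/N = 13848/48482 = 0.28563178.
Var(ȳ) = (1 − 0.28563178)·51570/13848 = 0.71436822·3.7240035 = 2.6603097.
SE(ȳ) = √(2.6603097) = 1.63.

1.63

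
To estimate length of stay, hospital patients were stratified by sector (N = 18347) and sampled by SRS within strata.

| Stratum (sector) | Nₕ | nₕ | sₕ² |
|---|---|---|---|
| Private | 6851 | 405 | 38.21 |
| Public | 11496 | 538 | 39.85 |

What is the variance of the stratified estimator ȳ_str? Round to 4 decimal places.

Var(ȳ_str) = Σₕ Wₕ²(1 − fₕ)sₕ²/nₕ with Wₕ = Nₕ/N, N = 18347.
Private: Wₕ = 0.37341255; term = 0.37341255²·(1 − 0.05911546)·38.21/405 = 0.012377592.
Public: Wₕ = 0.62658745; term = 0.62658745²·(1 − 0.04679889)·39.85/538 = 0.027720048.
Sum = 0.04009764.

0.0401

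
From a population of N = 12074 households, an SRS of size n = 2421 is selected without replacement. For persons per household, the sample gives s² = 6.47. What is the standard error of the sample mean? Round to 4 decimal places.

0.0462

Under SRS without replacement, Var(ȳ) = (1 − f)·s²/n with f = n/N = 2421/12074 = 0.20051350.
Var(ȳ) = (1 − 0.20051350)·6.47/2421 = 0.79948650·0.0026724494 = 0.0021365872.
SE(ȳ) = √(0.0021365872) = 0.0462.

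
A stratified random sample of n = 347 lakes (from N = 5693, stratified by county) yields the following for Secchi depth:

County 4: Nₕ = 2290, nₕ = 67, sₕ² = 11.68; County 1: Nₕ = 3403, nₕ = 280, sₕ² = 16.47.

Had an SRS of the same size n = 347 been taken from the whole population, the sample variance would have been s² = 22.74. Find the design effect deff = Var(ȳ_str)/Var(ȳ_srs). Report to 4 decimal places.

Var(ȳ_str) = Σ Wₕ²(1−fₕ)sₕ²/nₕ with Wₕ = Nₕ/5693:
  County 4: (2290/5693)²·(1−67/2290)·11.68/67 = 0.027381713
  County 1: (3403/5693)²·(1−280/3403)·16.47/280 = 0.019287997
  → Var(ȳ_str) = 0.04666971.
Var(ȳ_srs) = (1 − 347/5693)·22.74/347 = 0.061538762.
deff = 0.04666971 / 0.061538762 = 0.7584.

0.7584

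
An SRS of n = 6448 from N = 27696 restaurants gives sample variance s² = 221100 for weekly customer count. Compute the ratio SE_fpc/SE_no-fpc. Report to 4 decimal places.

0.8759

f = n/N = 6448/27696 = 0.23281340.
SE_no-fpc = √(s²/n) = 5.855741; SE_fpc = √((1−f)s²/n) = 5.128996.
Ratio = √(1−f) = 0.87589189.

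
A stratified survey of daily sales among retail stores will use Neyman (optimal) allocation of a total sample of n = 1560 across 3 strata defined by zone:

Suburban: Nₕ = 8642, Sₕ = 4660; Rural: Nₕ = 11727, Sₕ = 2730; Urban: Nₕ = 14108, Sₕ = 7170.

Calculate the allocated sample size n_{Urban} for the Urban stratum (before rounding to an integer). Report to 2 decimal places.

Neyman allocation: nₕ = n·NₕSₕ / Σⱼ NⱼSⱼ.
Σ NⱼSⱼ = 8642·4660 + 11727·2730 + 14108·7170 = 1.7344079 × 10^8.
n_{Urban} = 1560·14108·7170 / (1.7344079 × 10^8) = 909.83.

909.83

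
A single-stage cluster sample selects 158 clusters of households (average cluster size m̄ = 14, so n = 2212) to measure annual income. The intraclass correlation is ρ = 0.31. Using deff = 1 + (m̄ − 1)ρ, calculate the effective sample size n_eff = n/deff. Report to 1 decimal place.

deff = 1 + (14 − 1)·0.31 = 1 + 4.03 = 5.03.
n_eff = 2212 / 5.03 = 439.8.

439.8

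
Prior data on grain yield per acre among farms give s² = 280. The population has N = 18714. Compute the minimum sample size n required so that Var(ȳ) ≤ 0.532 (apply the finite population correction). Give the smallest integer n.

512

Without fpc, n₀ = s²/D = 280/0.532 = 526.3158.
With fpc, (1 − n/N)·s²/n ≤ D requires n ≥ n₀/(1 + n₀/N) = 526.3158/(1 + 526.3158/18714) = 511.9185.
Rounding up, n = 512.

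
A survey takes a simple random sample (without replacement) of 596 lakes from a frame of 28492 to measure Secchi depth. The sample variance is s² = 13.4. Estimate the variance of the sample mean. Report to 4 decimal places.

Under SRS without replacement, Var(ȳ) = (1 − f)·s²/n with f = n/N = 596/28492 = 0.02091815.
Var(ȳ) = (1 − 0.02091815)·13.4/596 = 0.97908185·0.022483221 = 0.022012914.

0.0220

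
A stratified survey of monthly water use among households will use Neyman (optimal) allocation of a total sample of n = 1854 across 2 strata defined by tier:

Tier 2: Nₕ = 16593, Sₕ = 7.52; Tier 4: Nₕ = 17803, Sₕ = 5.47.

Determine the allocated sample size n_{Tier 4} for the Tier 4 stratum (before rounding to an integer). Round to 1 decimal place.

812.7

Neyman allocation: nₕ = n·NₕSₕ / Σⱼ NⱼSⱼ.
Σ NⱼSⱼ = 16593·7.52 + 17803·5.47 = 222161.77.
n_{Tier 4} = 1854·17803·5.47 / 222161.77 = 812.7.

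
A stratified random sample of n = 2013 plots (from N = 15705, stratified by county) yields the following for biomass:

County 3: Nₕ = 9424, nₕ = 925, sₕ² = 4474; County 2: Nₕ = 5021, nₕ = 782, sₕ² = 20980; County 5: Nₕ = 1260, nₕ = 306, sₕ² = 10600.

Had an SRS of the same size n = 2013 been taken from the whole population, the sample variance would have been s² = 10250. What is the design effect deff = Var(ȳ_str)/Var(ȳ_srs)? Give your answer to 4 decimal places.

Var(ȳ_str) = Σ Wₕ²(1−fₕ)sₕ²/nₕ with Wₕ = Nₕ/15705:
  County 3: (9424/15705)²·(1−925/9424)·4474/925 = 1.5706574
  County 2: (5021/15705)²·(1−782/5021)·20980/782 = 2.3151359
  County 5: (1260/15705)²·(1−306/1260)·10600/306 = 0.16882139
  → Var(ȳ_str) = 4.0546147.
Var(ȳ_srs) = (1 − 2013/15705)·10250/2013 = 4.4392442.
deff = 4.0546147 / 4.4392442 = 0.9134.

0.9134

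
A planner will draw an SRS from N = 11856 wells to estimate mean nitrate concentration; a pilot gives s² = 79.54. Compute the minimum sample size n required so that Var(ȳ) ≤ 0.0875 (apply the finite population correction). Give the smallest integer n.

Without fpc, n₀ = s²/D = 79.54/0.0875 = 909.0286.
With fpc, (1 − n/N)·s²/n ≤ D requires n ≥ n₀/(1 + n₀/N) = 909.0286/(1 + 909.0286/11856) = 844.2945.
Rounding up, n = 845.

845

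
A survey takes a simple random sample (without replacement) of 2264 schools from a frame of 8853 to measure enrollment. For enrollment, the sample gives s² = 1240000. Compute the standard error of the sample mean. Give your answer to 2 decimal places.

20.19

Under SRS without replacement, Var(ȳ) = (1 − f)·s²/n with f = n/N = 2264/8853 = 0.25573252.
Var(ȳ) = (1 − 0.25573252)·1240000/2264 = 0.74426748·547.70318 = 407.63767.
SE(ȳ) = √(407.63767) = 20.19.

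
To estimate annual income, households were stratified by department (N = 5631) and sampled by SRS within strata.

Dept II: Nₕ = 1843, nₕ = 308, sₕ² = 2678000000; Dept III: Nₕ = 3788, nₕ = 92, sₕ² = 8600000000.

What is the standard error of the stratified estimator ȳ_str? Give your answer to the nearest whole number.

Var(ȳ_str) = Σₕ Wₕ²(1 − fₕ)sₕ²/nₕ with Wₕ = Nₕ/N, N = 5631.
Dept II: Wₕ = 0.32729533; term = 0.32729533²·(1 − 0.16711883)·2678000000/308 = 775751.31.
Dept III: Wₕ = 0.67270467; term = 0.67270467²·(1 − 0.02428722)·8600000000/92 = 4.127447 × 10^7.
Sum = 4.2050221 × 10^7.
SE = √(4.2050221 × 10^7) = 6485.

6485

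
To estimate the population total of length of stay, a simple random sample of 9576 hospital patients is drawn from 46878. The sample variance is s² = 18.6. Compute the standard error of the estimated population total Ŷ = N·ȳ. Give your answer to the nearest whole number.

1843

Var(Ŷ) = N²·Var(ȳ) = N²·(1 − n/N)·s²/n.
f = 9576/46878 = 0.20427493; Var(ȳ) = 0.79572507·18.6/9576 = 0.0015455813.
Var(Ŷ) = 46878² · 0.0015455813 = 3.3964874 × 10^6.
SE(Ŷ) = √(3.3964874 × 10^6) = 1843.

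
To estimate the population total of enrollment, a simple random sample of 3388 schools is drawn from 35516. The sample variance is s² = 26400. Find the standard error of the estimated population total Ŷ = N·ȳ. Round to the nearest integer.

94294

Var(Ŷ) = N²·Var(ȳ) = N²·(1 − n/N)·s²/n.
f = 3388/35516 = 0.09539363; Var(ȳ) = 0.90460637·26400/3388 = 7.0488808.
Var(Ŷ) = 35516² · 7.0488808 = 8.8913614 × 10^9.
SE(Ŷ) = √(8.8913614 × 10^9) = 94294.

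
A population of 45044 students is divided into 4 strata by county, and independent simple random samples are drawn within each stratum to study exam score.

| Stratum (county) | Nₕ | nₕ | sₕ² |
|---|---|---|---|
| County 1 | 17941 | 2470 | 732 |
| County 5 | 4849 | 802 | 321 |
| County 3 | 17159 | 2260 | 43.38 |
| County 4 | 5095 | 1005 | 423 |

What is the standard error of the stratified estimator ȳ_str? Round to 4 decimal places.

Var(ȳ_str) = Σₕ Wₕ²(1 − fₕ)sₕ²/nₕ with Wₕ = Nₕ/N, N = 45044.
County 1: Wₕ = 0.39829944; term = 0.39829944²·(1 − 0.13767349)·732/2470 = 0.040542009.
County 5: Wₕ = 0.10765030; term = 0.10765030²·(1 − 0.16539493)·321/802 = 0.0038711692.
County 3: Wₕ = 0.38093864; term = 0.38093864²·(1 − 0.13170931)·43.38/2260 = 0.0024185569.
County 4: Wₕ = 0.11311162; term = 0.11311162²·(1 − 0.19725221)·423/1005 = 0.0043228275.
Sum = 0.051154563.
SE = √(0.051154563) = 0.2262.

0.2262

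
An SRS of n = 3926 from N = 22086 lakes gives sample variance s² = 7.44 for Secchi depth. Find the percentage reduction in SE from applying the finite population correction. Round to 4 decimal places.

f = n/N = 3926/22086 = 0.17775967.
SE_no-fpc = √(s²/n) = 0.043532271; SE_fpc = √((1−f)s²/n) = 0.039473961.
Ratio = √(1−f) = 0.90677469. Reduction = 100·(1 − 0.90677469) = 9.3225%.

9.3225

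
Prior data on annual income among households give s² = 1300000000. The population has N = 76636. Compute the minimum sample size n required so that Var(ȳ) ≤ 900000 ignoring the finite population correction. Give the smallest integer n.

1445

Without fpc, n₀ = s²/D = 1300000000/900000 = 1444.4444.
Rounding up, n = 1445.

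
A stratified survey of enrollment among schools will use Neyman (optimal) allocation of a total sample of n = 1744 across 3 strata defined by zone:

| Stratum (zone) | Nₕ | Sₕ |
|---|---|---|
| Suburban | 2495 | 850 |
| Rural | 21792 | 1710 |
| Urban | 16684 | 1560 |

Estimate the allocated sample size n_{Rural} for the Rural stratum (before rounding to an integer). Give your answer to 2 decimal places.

Neyman allocation: nₕ = n·NₕSₕ / Σⱼ NⱼSⱼ.
Σ NⱼSⱼ = 2495·850 + 21792·1710 + 16684·1560 = 6.541211 × 10^7.
n_{Rural} = 1744·21792·1710 / (6.541211 × 10^7) = 993.53.

993.53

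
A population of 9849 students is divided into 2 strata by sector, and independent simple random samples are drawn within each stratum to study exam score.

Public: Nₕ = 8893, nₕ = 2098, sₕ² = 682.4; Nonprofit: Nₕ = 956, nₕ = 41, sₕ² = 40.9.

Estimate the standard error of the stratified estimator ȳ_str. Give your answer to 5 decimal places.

Var(ȳ_str) = Σₕ Wₕ²(1 − fₕ)sₕ²/nₕ with Wₕ = Nₕ/N, N = 9849.
Public: Wₕ = 0.90293431; term = 0.90293431²·(1 − 0.23591589)·682.4/2098 = 0.20262219.
Nonprofit: Wₕ = 0.09706569; term = 0.09706569²·(1 − 0.04288703)·40.9/41 = 0.0089956834.
Sum = 0.21161787.
SE = √(0.21161787) = 0.46002.

0.46002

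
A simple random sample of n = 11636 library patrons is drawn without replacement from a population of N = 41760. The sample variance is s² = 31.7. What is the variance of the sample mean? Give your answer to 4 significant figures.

0.001965

Under SRS without replacement, Var(ȳ) = (1 − f)·s²/n with f = n/N = 11636/41760 = 0.27863985.
Var(ȳ) = (1 − 0.27863985)·31.7/11636 = 0.72136015·0.0027243039 = 0.0019652043.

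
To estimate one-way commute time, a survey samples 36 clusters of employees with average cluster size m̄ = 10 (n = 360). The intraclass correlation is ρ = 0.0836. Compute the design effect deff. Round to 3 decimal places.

1.752

deff = 1 + (10 − 1)·0.0836 = 1 + 0.7524 = 1.7524.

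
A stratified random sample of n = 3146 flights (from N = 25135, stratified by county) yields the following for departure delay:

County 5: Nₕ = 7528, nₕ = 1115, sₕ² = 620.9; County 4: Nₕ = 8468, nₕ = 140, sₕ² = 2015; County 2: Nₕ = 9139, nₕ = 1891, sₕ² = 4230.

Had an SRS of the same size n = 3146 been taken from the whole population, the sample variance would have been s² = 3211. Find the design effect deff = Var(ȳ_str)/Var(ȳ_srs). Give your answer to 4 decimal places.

Var(ȳ_str) = Σ Wₕ²(1−fₕ)sₕ²/nₕ with Wₕ = Nₕ/25135:
  County 5: (7528/25135)²·(1−1115/7528)·620.9/1115 = 0.042552969
  County 4: (8468/25135)²·(1−140/8468)·2015/140 = 1.6066112
  County 2: (9139/25135)²·(1−1891/9139)·4230/1891 = 0.23453514
  → Var(ȳ_str) = 1.8836993.
Var(ȳ_srs) = (1 − 3146/25135)·3211/3146 = 0.89291101.
deff = 1.8836993 / 0.89291101 = 2.1096.

2.1096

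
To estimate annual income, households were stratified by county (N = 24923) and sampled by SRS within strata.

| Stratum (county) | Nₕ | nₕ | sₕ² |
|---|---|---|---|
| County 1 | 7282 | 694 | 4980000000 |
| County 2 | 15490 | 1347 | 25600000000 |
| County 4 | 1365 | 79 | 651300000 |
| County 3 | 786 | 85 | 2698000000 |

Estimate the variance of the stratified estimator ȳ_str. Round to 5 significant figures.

7.3086 × 10^6

Var(ȳ_str) = Σₕ Wₕ²(1 − fₕ)sₕ²/nₕ with Wₕ = Nₕ/N, N = 24923.
County 1: Wₕ = 0.29217991; term = 0.29217991²·(1 − 0.09530349)·4980000000/694 = 554208.91.
County 2: Wₕ = 0.62151426; term = 0.62151426²·(1 − 0.08695933)·25600000000/1347 = 6.7029302 × 10^6.
County 4: Wₕ = 0.05476869; term = 0.05476869²·(1 − 0.05787546)·651300000/79 = 23298.447.
County 3: Wₕ = 0.03153713; term = 0.03153713²·(1 − 0.10814249)·2698000000/85 = 28155.481.
Sum = 7.308593 × 10^6.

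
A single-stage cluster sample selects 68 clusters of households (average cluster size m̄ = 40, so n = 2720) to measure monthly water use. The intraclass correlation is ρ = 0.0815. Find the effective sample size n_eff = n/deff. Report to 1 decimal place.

651.0

deff = 1 + (40 − 1)·0.0815 = 1 + 3.1785 = 4.1785.
n_eff = 2720 / 4.1785 = 651.0.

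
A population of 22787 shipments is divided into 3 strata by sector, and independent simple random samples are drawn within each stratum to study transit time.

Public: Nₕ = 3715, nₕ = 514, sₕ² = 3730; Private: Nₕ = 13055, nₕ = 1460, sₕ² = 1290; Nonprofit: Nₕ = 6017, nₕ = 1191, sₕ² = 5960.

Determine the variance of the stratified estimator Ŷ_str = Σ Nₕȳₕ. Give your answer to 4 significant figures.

Var(Ŷ_str) = Σₕ Nₕ²(1 − fₕ)sₕ²/nₕ.
Public: 3715²·(1 − 514/3715)·3730/514 = 8.6295908 × 10^7.
Private: 13055²·(1 − 1460/13055)·1290/1460 = 1.3374713 × 10^8.
Nonprofit: 6017²·(1 − 1191/6017)·5960/1191 = 1.4531212 × 10^8.
Sum = 3.6535516 × 10^8.

3.654 × 10^8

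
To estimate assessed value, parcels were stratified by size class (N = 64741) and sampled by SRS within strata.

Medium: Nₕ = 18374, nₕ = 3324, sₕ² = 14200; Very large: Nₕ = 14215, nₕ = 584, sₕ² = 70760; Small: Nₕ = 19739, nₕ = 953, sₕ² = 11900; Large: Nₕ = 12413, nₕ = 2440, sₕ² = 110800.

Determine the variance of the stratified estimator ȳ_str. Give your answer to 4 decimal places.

8.3291

Var(ȳ_str) = Σₕ Wₕ²(1 − fₕ)sₕ²/nₕ with Wₕ = Nₕ/N, N = 64741.
Medium: Wₕ = 0.28380779; term = 0.28380779²·(1 − 0.18090780)·14200/3324 = 0.28184396.
Very large: Wₕ = 0.21956720; term = 0.21956720²·(1 − 0.04108336)·70760/584 = 5.6013247.
Small: Wₕ = 0.30489180; term = 0.30489180²·(1 − 0.04828005)·11900/953 = 1.1047264.
Large: Wₕ = 0.19173321; term = 0.19173321²·(1 − 0.19656811)·110800/2440 = 1.3412005.
Sum = 8.3290956.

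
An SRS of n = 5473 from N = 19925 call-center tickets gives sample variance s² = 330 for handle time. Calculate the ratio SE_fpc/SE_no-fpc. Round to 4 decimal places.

0.8517

f = n/N = 5473/19925 = 0.27468005.
SE_no-fpc = √(s²/n) = 0.24555244; SE_fpc = √((1−f)s²/n) = 0.20912649.
Ratio = √(1−f) = 0.85165718.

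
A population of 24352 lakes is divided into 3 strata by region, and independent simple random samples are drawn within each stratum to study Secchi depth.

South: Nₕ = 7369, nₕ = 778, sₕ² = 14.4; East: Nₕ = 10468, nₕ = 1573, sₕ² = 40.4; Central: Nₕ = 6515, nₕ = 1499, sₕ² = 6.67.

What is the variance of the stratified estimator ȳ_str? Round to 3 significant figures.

Var(ȳ_str) = Σₕ Wₕ²(1 − fₕ)sₕ²/nₕ with Wₕ = Nₕ/N, N = 24352.
South: Wₕ = 0.30260348; term = 0.30260348²·(1 − 0.10557742)·14.4/778 = 0.0015159103.
East: Wₕ = 0.42986202; term = 0.42986202²·(1 − 0.15026748)·40.4/1573 = 0.0040326733.
Central: Wₕ = 0.26753449; term = 0.26753449²·(1 − 0.23008442)·6.67/1499 = 2.4520362 × 10^-4.
Sum = 0.0057937872.

0.00579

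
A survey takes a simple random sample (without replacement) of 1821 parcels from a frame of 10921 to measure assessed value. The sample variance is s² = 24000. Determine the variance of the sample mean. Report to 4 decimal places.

10.9820

Under SRS without replacement, Var(ȳ) = (1 − f)·s²/n with f = n/N = 1821/10921 = 0.16674297.
Var(ȳ) = (1 − 0.16674297)·24000/1821 = 0.83325703·13.179572 = 10.981971.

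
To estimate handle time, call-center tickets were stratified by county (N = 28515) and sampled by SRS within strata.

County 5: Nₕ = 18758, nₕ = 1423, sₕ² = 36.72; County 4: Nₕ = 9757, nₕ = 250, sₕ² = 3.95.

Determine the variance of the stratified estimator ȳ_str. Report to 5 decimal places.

Var(ȳ_str) = Σₕ Wₕ²(1 − fₕ)sₕ²/nₕ with Wₕ = Nₕ/N, N = 28515.
County 5: Wₕ = 0.65782921; term = 0.65782921²·(1 − 0.07586097)·36.72/1423 = 0.010319565.
County 4: Wₕ = 0.34217079; term = 0.34217079²·(1 − 0.02562263)·3.95/250 = 0.0018024787.
Sum = 0.012122044.

0.01212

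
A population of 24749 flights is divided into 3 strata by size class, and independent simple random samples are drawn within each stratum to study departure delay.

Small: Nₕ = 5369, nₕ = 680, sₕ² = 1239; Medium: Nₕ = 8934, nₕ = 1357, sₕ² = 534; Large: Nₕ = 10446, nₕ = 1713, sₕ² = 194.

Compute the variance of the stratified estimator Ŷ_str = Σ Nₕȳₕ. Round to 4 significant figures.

Var(Ŷ_str) = Σₕ Nₕ²(1 − fₕ)sₕ²/nₕ.
Small: 5369²·(1 − 680/5369)·1239/680 = 4.587077 × 10^7.
Medium: 8934²·(1 − 1357/8934)·534/1357 = 2.6638186 × 10^7.
Large: 10446²·(1 − 1713/10446)·194/1713 = 1.0331368 × 10^7.
Sum = 8.2840324 × 10^7.

8.284 × 10^7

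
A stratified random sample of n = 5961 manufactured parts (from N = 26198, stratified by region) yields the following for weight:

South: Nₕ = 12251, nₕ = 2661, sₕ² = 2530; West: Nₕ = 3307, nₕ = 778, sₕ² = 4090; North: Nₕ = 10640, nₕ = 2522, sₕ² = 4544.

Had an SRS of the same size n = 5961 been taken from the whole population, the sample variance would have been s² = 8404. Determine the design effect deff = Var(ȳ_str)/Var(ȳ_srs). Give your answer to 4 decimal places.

0.4165

Var(ȳ_str) = Σ Wₕ²(1−fₕ)sₕ²/nₕ with Wₕ = Nₕ/26198:
  South: (12251/26198)²·(1−2661/12251)·2530/2661 = 0.16275319
  West: (3307/26198)²·(1−778/3307)·4090/778 = 0.06406052
  North: (10640/26198)²·(1−2522/10640)·4544/2522 = 0.22675018
  → Var(ȳ_str) = 0.45356389.
Var(ȳ_srs) = (1 − 5961/26198)·8404/5961 = 1.0890427.
deff = 0.45356389 / 1.0890427 = 0.4165.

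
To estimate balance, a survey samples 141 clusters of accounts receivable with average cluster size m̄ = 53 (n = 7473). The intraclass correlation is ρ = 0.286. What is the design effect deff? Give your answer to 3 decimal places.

deff = 1 + (53 − 1)·0.286 = 1 + 14.872 = 15.872.

15.872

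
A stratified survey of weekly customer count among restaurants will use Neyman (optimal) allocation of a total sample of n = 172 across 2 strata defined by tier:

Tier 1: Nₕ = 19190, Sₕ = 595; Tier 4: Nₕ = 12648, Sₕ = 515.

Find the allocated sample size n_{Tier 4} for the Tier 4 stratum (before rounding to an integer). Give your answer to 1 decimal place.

62.5

Neyman allocation: nₕ = n·NₕSₕ / Σⱼ NⱼSⱼ.
Σ NⱼSⱼ = 19190·595 + 12648·515 = 1.793177 × 10^7.
n_{Tier 4} = 172·12648·515 / (1.793177 × 10^7) = 62.5.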